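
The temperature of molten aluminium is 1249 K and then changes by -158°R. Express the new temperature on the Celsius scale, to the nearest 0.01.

888.07°C

Initial temperature in Celsius: 1249 - 273.15 = 975.8500°C.
The 158°R change is an interval, so only the factor 5/9 applies: -158 × 5/9 = -87.7778°C.
Final Celsius temperature: 975.8500 - 87.7778 = 888.0722°C.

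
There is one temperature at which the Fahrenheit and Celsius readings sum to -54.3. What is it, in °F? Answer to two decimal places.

-23.48°F

Let F be the Fahrenheit reading. The Celsius reading is C = 5/9·F - 17.7778.
Require F + C = -54.3: (14/9)·F - 17.7778 = -54.3.
F = (-54.3 + 17.7778) / (14/9) = -23.48.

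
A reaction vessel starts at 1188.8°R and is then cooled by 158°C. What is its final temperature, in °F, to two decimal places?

444.73°F

Initial temperature in Celsius: (1188.8 - 491.67) × 5/9 = 387.2944°C.
Final Celsius temperature: 387.2944 - 158.0000 = 229.2944°C.
In Fahrenheit: 229.2944 × 1.8 + 32 = 444.73°F.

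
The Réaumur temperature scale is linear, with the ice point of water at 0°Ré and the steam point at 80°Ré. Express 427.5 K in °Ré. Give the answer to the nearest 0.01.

123.48°Ré

First in Celsius: 427.5 - 273.15 = 154.3500°C.
Linearly onto the Réaumur scale: 0 + (154.3500 / 100) × (80 - 0) = 123.48°Ré.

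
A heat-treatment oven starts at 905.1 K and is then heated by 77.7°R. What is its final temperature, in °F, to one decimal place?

1247.2°F

Initial temperature in Celsius: 905.1 - 273.15 = 631.9500°C.
The 77.7°R change is an interval, so only the factor 5/9 applies: +77.7 × 5/9 = +43.1667°C.
Final Celsius temperature: 631.9500 + 43.1667 = 675.1167°C.
In Fahrenheit: 675.1167 × 1.8 + 32 = 1247.2°F.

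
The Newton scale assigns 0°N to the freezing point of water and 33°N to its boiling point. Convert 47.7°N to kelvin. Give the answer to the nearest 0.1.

417.7 K

Linear interpolation between the fixed points: C = (47.7 - 0) × 100 / (33 - 0) = 144.5455°C.
Then 144.5455 + 273.15 = 417.7 K.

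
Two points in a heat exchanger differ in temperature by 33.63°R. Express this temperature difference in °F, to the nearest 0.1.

33.6°F

Rankine and Fahrenheit degrees are the same size, so the interval is unchanged: 33.6.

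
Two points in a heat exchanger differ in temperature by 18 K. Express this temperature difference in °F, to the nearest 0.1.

32.4°F

Only the scale ratio 1.8 matters for a change in temperature.
18 × 1.8 = 32.4.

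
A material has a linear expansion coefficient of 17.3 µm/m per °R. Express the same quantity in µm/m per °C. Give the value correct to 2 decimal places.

The quantity depends on a temperature interval, so only the ratio of degree sizes applies; the offset between the scales is irrelevant.
A change of 1°C is a change of 1.8°R, so per °C the value is 17.3 × 1.8 = 31.14.

31.14 µm/m per °C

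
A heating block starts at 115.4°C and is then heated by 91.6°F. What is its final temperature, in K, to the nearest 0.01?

439.44 K

The 91.6°F change is an interval, so only the factor 5/9 applies: +91.6 × 5/9 = +50.8889°C.
Final Celsius temperature: 115.4000 + 50.8889 = 166.2889°C.
In kelvin: 166.2889 + 273.15 = 439.44 K.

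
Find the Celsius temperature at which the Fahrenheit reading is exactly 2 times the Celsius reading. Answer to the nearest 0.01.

Let C be the Celsius reading. The Fahrenheit reading is F = 1.8·C + 32.
Require F = 2·C: 1.8·C + 32 = 2·C.
(-0.2)·C = -32  ⇒  C = 160.00.

160.00°C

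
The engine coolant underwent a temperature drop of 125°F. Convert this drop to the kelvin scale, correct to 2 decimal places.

An interval of 1°F corresponds to 5/9 K.
125 × 5/9 = 69.44.

69.44 K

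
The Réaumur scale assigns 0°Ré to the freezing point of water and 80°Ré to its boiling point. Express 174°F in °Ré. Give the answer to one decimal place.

First in Celsius: (174 - 32) × 5/9 = 78.8889°C.
Linearly onto the Réaumur scale: 0 + (78.8889 / 100) × (80 - 0) = 63.1°Ré.

63.1°Ré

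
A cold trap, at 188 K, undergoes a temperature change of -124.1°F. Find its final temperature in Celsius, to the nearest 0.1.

Initial temperature in Celsius: 188 - 273.15 = -85.1500°C.
The 124.1°F change is an interval, so only the factor 5/9 applies: -124.1 × 5/9 = -68.9444°C.
Final Celsius temperature: -85.1500 - 68.9444 = -154.0944°C.

-154.1°C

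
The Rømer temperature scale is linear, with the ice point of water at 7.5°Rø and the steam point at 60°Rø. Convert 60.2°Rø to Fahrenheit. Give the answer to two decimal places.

212.69°F

Linear interpolation between the fixed points: C = (60.2 - 7.5) × 100 / (60 - 7.5) = 100.3810°C.
Then 100.3810 × 1.8 + 32 = 212.69°F.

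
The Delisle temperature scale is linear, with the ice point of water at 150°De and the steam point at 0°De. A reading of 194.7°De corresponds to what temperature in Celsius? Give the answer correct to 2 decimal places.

-29.80°C

Linear interpolation between the fixed points: C = (194.7 - 150) × 100 / (0 - 150) = -29.8000°C.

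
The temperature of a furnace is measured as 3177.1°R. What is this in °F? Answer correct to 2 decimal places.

2717.43°F

In Celsius: (3177.1 - 491.67) × 5/9 = 1491.9056°C.
In Fahrenheit: 1491.9056 × 1.8 + 32 = 2717.43°F.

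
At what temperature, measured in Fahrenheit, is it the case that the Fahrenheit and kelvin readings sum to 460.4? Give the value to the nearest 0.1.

Let F be the Fahrenheit reading. The kelvin reading is K = 5/9·F + 255.372.
Require F + K = 460.4: (14/9)·F + 255.372 = 460.4.
F = (460.4 - 255.372) / (14/9) = 131.8.

131.8°F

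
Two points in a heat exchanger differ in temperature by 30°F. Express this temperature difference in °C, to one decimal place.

An interval of 1°F corresponds to 5/9°C.
30 × 5/9 = 16.7.

16.7°C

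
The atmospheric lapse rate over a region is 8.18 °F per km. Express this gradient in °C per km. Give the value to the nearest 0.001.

The quantity depends on a temperature interval, so only the ratio of degree sizes applies; the offset between the scales is irrelevant.
A change of 1°F is a change of 5/9°C, so 8.18 × 5/9 = 4.544.

4.544 °C/km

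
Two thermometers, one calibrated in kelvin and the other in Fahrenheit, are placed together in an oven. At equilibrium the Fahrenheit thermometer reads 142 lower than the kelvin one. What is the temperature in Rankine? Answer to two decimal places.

714.76°R

Let x be the kelvin reading; then the Fahrenheit reading is 1.8·x - 459.67.
(1.8·x - 459.67) - x = -142  ⇒  (0.8)·x = 317.67  ⇒  x = 397.0875 K.
In Celsius: 397.0875 - 273.15 = 123.9375°C.
In Rankine: 123.9375 × 1.8 + 491.67 = 714.76°R.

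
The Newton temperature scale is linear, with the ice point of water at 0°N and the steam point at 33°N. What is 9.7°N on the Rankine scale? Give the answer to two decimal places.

Linear interpolation between the fixed points: C = (9.7 - 0) × 100 / (33 - 0) = 29.3939°C.
Then 29.3939 × 1.8 + 491.67 = 544.58°R.

544.58°R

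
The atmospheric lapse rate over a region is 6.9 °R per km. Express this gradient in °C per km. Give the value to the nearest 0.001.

Since only a temperature interval is involved, the additive offset between the scales drops out.
A change of 1°R is a change of 5/9°C, so 6.9 × 5/9 = 3.833.

3.833 °C/km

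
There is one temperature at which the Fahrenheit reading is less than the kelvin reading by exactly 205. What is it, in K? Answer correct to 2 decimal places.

Let K be the kelvin reading. The Fahrenheit reading is F = 1.8·K - 459.67.
Require F - K = -205: (0.8)·K - 459.67 = -205.
K = (-205 + 459.67) / (0.8) = 318.34.

318.34 K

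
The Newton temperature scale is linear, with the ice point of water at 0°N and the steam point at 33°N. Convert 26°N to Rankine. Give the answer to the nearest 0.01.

633.49°R

Linear interpolation between the fixed points: C = (26 - 0) × 100 / (33 - 0) = 78.7879°C.
Then 78.7879 × 1.8 + 491.67 = 633.49°R.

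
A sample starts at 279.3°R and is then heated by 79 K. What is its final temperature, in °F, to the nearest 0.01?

Initial temperature in Celsius: (279.3 - 491.67) × 5/9 = -117.9833°C.
The 79 K change is an interval; Kelvin and Celsius degrees are the same size, so ΔC = +79°C.
Final Celsius temperature: -117.9833 + 79.0000 = -38.9833°C.
In Fahrenheit: -38.9833 × 1.8 + 32 = -38.17°F.

-38.17°F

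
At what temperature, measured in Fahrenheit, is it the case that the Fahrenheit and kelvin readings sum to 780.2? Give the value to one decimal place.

337.4°F

Let F be the Fahrenheit reading. The kelvin reading is K = 5/9·F + 255.372.
Require F + K = 780.2: (14/9)·F + 255.372 = 780.2.
F = (780.2 - 255.372) / (14/9) = 337.4.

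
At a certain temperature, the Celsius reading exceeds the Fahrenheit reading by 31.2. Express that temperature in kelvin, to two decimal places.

194.15 K

Let x be the Fahrenheit reading; then the Celsius reading is 5/9·x - 17.7778.
(5/9·x - 17.7778) - x = 31.2  ⇒  (-4/9)·x = 48.9778  ⇒  x = -110.2000°F.
In Celsius: (-110.2 - 32) × 5/9 = -79.0000°C.
In kelvin: -79.0000 + 273.15 = 194.15 K.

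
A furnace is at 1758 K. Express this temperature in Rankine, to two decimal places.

3164.40°R

In Celsius: 1758 - 273.15 = 1484.8500°C.
In Rankine: 1484.8500 × 1.8 + 491.67 = 3164.40°R.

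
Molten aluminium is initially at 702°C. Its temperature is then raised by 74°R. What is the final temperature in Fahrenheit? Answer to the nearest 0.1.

1369.6°F

The 74°R change is an interval, so only the factor 5/9 applies: +74 × 5/9 = +41.1111°C.
Final Celsius temperature: 702.0000 + 41.1111 = 743.1111°C.
In Fahrenheit: 743.1111 × 1.8 + 32 = 1369.6°F.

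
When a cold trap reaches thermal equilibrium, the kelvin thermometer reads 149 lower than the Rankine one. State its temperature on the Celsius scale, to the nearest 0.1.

-86.9°C

Let x be the Rankine reading; then the kelvin reading is 5/9·x.
(5/9·x) - x = -149  ⇒  (-4/9)·x = -149  ⇒  x = 335.2500°R.
In Celsius: (335.25 - 491.67) × 5/9 = -86.9°C.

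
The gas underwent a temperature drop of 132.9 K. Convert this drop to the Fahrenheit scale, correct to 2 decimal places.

Only the scale ratio 1.8 matters for a change in temperature.
132.9 × 1.8 = 239.22.

239.22°F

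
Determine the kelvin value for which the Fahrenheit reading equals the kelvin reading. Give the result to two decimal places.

574.59 K

Let K be the kelvin reading. The Fahrenheit reading is F = 1.8·K - 459.67.
Set F = K: 1.8·K - 459.67 = K.
(0.8)·K = 459.67  ⇒  K = 574.59.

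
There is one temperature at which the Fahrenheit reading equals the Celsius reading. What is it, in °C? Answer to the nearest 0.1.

Let C be the Celsius reading. The Fahrenheit reading is F = 1.8·C + 32.
Set F = C: 1.8·C + 32 = C.
(0.8)·C = -32  ⇒  C = -40.0.

-40.0°C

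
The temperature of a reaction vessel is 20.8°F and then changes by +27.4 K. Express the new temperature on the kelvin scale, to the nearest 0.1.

Initial temperature in Celsius: (20.8 - 32) × 5/9 = -6.2222°C.
The 27.4 K change is an interval; Kelvin and Celsius degrees are the same size, so ΔC = +27.4°C.
Final Celsius temperature: -6.2222 + 27.4000 = 21.1778°C.
In kelvin: 21.1778 + 273.15 = 294.3 K.

294.3 K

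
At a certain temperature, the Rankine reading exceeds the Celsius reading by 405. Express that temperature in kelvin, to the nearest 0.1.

164.8 K

Let x be the Rankine reading; then the Celsius reading is 5/9·x - 273.15.
(5/9·x - 273.15) - x = -405  ⇒  (-4/9)·x = -131.85  ⇒  x = 296.6625°R.
In Celsius: (296.6625 - 491.67) × 5/9 = -108.3375°C.
In kelvin: -108.3375 + 273.15 = 164.8 K.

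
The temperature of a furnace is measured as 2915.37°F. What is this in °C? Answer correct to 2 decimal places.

1601.87°C

In Celsius: (2915.37 - 32) × 5/9 = 1601.8722°C.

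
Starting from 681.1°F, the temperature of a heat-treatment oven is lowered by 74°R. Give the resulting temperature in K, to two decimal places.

592.65 K

Initial temperature in Celsius: (681.1 - 32) × 5/9 = 360.6111°C.
The 74°R change is an interval, so only the factor 5/9 applies: -74 × 5/9 = -41.1111°C.
Final Celsius temperature: 360.6111 - 41.1111 = 319.5000°C.
In kelvin: 319.5000 + 273.15 = 592.65 K.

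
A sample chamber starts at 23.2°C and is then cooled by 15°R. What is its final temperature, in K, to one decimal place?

The 15°R change is an interval, so only the factor 5/9 applies: -15 × 5/9 = -8.3333°C.
Final Celsius temperature: 23.2000 - 8.3333 = 14.8667°C.
In kelvin: 14.8667 + 273.15 = 288.0 K.

288.0 K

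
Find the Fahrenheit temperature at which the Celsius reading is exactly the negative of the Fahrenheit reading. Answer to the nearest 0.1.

Let F be the Fahrenheit reading. The Celsius reading is C = 5/9·F - 17.7778.
Require C = -1·F: 5/9·F - 17.7778 = -1·F.
(14/9)·F = 17.7778  ⇒  F = 11.4.

11.4°F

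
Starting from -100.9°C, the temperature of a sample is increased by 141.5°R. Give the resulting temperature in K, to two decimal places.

The 141.5°R change is an interval, so only the factor 5/9 applies: +141.5 × 5/9 = +78.6111°C.
Final Celsius temperature: -100.9000 + 78.6111 = -22.2889°C.
In kelvin: -22.2889 + 273.15 = 250.86 K.

250.86 K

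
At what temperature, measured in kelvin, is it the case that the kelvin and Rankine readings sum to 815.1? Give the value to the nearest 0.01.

291.11 K

Let K be the kelvin reading. The Rankine reading is R = 1.8·K.
Require K + R = 815.1: (2.8)·K = 815.1.
K = (815.1) / (2.8) = 291.11.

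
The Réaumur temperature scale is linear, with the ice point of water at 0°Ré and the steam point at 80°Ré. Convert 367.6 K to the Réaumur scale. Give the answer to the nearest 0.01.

75.56°Ré

First in Celsius: 367.6 - 273.15 = 94.4500°C.
Linearly onto the Réaumur scale: 0 + (94.4500 / 100) × (80 - 0) = 75.56°Ré.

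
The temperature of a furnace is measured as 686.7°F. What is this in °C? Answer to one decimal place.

363.7°C

In Celsius: (686.7 - 32) × 5/9 = 363.7222°C.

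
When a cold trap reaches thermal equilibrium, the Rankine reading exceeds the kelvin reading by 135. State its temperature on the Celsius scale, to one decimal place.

Let x be the kelvin reading; then the Rankine reading is 1.8·x.
(1.8·x) - x = 135  ⇒  (0.8)·x = 135  ⇒  x = 168.7500 K.
In Celsius: 168.75 - 273.15 = -104.4°C.

-104.4°C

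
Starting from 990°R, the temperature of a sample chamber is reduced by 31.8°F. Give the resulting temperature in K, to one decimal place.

532.3 K

Initial temperature in Celsius: (990 - 491.67) × 5/9 = 276.8500°C.
The 31.8°F change is an interval, so only the factor 5/9 applies: -31.8 × 5/9 = -17.6667°C.
Final Celsius temperature: 276.8500 - 17.6667 = 259.1833°C.
In kelvin: 259.1833 + 273.15 = 532.3 K.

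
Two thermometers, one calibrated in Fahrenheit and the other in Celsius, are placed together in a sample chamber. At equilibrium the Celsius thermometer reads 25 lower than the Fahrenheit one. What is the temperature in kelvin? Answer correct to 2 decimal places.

Let x be the Fahrenheit reading; then the Celsius reading is 5/9·x - 17.7778.
(5/9·x - 17.7778) - x = -25  ⇒  (-4/9)·x = -65/9  ⇒  x = 16.2500°F.
In Celsius: (16.25 - 32) × 5/9 = -8.7500°C.
In kelvin: -8.7500 + 273.15 = 264.40 K.

264.40 K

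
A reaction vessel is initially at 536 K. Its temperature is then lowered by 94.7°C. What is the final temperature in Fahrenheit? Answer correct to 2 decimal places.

334.67°F

Initial temperature in Celsius: 536 - 273.15 = 262.8500°C.
Final Celsius temperature: 262.8500 - 94.7000 = 168.1500°C.
In Fahrenheit: 168.1500 × 1.8 + 32 = 334.67°F.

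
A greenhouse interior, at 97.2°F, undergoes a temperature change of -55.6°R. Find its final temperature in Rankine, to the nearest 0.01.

501.27°R

Initial temperature in Celsius: (97.2 - 32) × 5/9 = 36.2222°C.
The 55.6°R change is an interval, so only the factor 5/9 applies: -55.6 × 5/9 = -30.8889°C.
Final Celsius temperature: 36.2222 - 30.8889 = 5.3333°C.
In Rankine: 5.3333 × 1.8 + 491.67 = 501.27°R.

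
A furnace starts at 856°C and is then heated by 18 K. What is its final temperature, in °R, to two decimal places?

The 18 K change is an interval; Kelvin and Celsius degrees are the same size, so ΔC = +18°C.
Final Celsius temperature: 856.0000 + 18.0000 = 874.0000°C.
In Rankine: 874.0000 × 1.8 + 491.67 = 2064.87°R.

2064.87°R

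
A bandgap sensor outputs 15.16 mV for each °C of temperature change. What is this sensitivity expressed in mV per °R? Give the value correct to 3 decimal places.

8.422 mV per °R

Since only a temperature interval is involved, the additive offset between the scales drops out.
A change of 1°R is a change of 5/9°C, so per °R the value is 15.16 × 5/9 = 8.422.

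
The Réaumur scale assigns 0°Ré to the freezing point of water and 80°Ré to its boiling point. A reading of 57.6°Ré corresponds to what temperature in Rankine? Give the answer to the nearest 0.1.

Linear interpolation between the fixed points: C = (57.6 - 0) × 100 / (80 - 0) = 72.0000°C.
Then 72.0000 × 1.8 + 491.67 = 621.3°R.

621.3°R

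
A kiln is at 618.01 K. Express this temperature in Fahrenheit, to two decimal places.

652.75°F

In Celsius: 618.01 - 273.15 = 344.8600°C.
In Fahrenheit: 344.8600 × 1.8 + 32 = 652.75°F.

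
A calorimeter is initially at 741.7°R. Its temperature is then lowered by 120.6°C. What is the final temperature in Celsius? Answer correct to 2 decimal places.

18.31°C

Initial temperature in Celsius: (741.7 - 491.67) × 5/9 = 138.9056°C.
Final Celsius temperature: 138.9056 - 120.6000 = 18.3056°C.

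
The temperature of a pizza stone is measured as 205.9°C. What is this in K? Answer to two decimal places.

In kelvin: 205.9000 + 273.15 = 479.05 K.

479.05 K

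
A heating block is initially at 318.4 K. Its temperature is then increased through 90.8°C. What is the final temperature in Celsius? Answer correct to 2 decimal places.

Initial temperature in Celsius: 318.4 - 273.15 = 45.2500°C.
Final Celsius temperature: 45.2500 + 90.8000 = 136.0500°C.

136.05°C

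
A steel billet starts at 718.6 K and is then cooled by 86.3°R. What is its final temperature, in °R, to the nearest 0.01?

1207.18°R

Initial temperature in Celsius: 718.6 - 273.15 = 445.4500°C.
The 86.3°R change is an interval, so only the factor 5/9 applies: -86.3 × 5/9 = -47.9444°C.
Final Celsius temperature: 445.4500 - 47.9444 = 397.5056°C.
In Rankine: 397.5056 × 1.8 + 491.67 = 1207.18°R.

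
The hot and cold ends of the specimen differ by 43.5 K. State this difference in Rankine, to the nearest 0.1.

78.3°R

For a temperature interval the offset drops out; only the factor 1.8 applies.
43.5 × 1.8 = 78.3.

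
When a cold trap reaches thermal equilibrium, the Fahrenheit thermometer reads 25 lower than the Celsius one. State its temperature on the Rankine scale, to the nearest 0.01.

363.42°R

Let x be the Celsius reading; then the Fahrenheit reading is 1.8·x + 32.
(1.8·x + 32) - x = -25  ⇒  (0.8)·x = -57  ⇒  x = -71.2500°C.
In Rankine: -71.2500 × 1.8 + 491.67 = 363.42°R.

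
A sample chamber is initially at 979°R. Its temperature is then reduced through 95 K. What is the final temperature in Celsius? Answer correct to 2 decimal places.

Initial temperature in Celsius: (979 - 491.67) × 5/9 = 270.7389°C.
The 95 K change is an interval; Kelvin and Celsius degrees are the same size, so ΔC = -95°C.
Final Celsius temperature: 270.7389 - 95.0000 = 175.7389°C.

175.74°C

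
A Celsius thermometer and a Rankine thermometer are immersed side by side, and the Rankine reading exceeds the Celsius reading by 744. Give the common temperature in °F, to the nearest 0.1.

Let x be the Celsius reading; then the Rankine reading is 1.8·x + 491.67.
(1.8·x + 491.67) - x = 744  ⇒  (0.8)·x = 252.33  ⇒  x = 315.4125°C.
In Fahrenheit: 315.4125 × 1.8 + 32 = 599.7°F.

599.7°F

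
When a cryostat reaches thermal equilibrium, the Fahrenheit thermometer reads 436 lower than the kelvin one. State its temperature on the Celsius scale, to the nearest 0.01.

Let x be the kelvin reading; then the Fahrenheit reading is 1.8·x - 459.67.
(1.8·x - 459.67) - x = -436  ⇒  (0.8)·x = 23.67  ⇒  x = 29.5875 K.
In Celsius: 29.5875 - 273.15 = -243.56°C.

-243.56°C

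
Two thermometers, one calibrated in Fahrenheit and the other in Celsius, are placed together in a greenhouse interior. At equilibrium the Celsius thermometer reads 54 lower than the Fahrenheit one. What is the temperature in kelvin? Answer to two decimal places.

300.65 K

Let x be the Fahrenheit reading; then the Celsius reading is 5/9·x - 17.7778.
(5/9·x - 17.7778) - x = -54  ⇒  (-4/9)·x = -36.2222  ⇒  x = 81.5000°F.
In Celsius: (81.5 - 32) × 5/9 = 27.5000°C.
In kelvin: 27.5000 + 273.15 = 300.65 K.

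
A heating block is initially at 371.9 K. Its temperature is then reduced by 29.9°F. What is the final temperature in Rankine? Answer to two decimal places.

639.52°R

Initial temperature in Celsius: 371.9 - 273.15 = 98.7500°C.
The 29.9°F change is an interval, so only the factor 5/9 applies: -29.9 × 5/9 = -16.6111°C.
Final Celsius temperature: 98.7500 - 16.6111 = 82.1389°C.
In Rankine: 82.1389 × 1.8 + 491.67 = 639.52°R.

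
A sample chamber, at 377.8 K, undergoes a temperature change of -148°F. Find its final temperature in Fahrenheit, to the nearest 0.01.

72.37°F

Initial temperature in Celsius: 377.8 - 273.15 = 104.6500°C.
The 148°F change is an interval, so only the factor 5/9 applies: -148 × 5/9 = -82.2222°C.
Final Celsius temperature: 104.6500 - 82.2222 = 22.4278°C.
In Fahrenheit: 22.4278 × 1.8 + 32 = 72.37°F.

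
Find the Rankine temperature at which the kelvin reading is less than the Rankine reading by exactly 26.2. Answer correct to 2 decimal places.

58.95°R

Let R be the Rankine reading. The kelvin reading is K = 5/9·R.
Require K - R = -26.2: (-4/9)·R = -26.2.
R = (-26.2) / (-4/9) = 58.95.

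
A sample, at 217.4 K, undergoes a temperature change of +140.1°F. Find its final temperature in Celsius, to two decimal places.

22.08°C

Initial temperature in Celsius: 217.4 - 273.15 = -55.7500°C.
The 140.1°F change is an interval, so only the factor 5/9 applies: +140.1 × 5/9 = +77.8333°C.
Final Celsius temperature: -55.7500 + 77.8333 = 22.0833°C.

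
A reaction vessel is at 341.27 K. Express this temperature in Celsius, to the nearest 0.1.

In Celsius: 341.27 - 273.15 = 68.1200°C.

68.1°C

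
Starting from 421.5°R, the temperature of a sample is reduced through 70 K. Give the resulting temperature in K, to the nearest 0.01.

164.17 K

Initial temperature in Celsius: (421.5 - 491.67) × 5/9 = -38.9833°C.
The 70 K change is an interval; Kelvin and Celsius degrees are the same size, so ΔC = -70°C.
Final Celsius temperature: -38.9833 - 70.0000 = -108.9833°C.
In kelvin: -108.9833 + 273.15 = 164.17 K.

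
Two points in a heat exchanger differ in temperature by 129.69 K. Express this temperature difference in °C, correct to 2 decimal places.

129.69°C

Kelvin and Celsius degrees are the same size, so the interval is unchanged: 129.69.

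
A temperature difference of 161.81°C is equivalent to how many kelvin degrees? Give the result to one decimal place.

Celsius and kelvin degrees are the same size, so the interval is unchanged: 161.8.

161.8 K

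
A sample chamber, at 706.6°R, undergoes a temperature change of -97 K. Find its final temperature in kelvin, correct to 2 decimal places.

Initial temperature in Celsius: (706.6 - 491.67) × 5/9 = 119.4056°C.
The 97 K change is an interval; Kelvin and Celsius degrees are the same size, so ΔC = -97°C.
Final Celsius temperature: 119.4056 - 97.0000 = 22.4056°C.
In kelvin: 22.4056 + 273.15 = 295.56 K.

295.56 K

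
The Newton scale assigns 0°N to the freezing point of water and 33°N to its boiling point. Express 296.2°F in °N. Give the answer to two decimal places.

First in Celsius: (296.2 - 32) × 5/9 = 146.7778°C.
Linearly onto the Newton scale: 0 + (146.7778 / 100) × (33 - 0) = 48.44°N.

48.44°N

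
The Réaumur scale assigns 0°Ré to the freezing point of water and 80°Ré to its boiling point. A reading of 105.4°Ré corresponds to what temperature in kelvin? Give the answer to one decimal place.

404.9 K

Linear interpolation between the fixed points: C = (105.4 - 0) × 100 / (80 - 0) = 131.7500°C.
Then 131.7500 + 273.15 = 404.9 K.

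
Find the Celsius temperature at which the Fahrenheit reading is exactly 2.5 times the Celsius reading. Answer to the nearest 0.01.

Let C be the Celsius reading. The Fahrenheit reading is F = 1.8·C + 32.
Require F = 2.5·C: 1.8·C + 32 = 2.5·C.
(-0.7)·C = -32  ⇒  C = 45.71.

45.71°C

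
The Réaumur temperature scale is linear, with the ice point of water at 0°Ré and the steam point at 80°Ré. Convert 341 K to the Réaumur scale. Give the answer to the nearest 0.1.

First in Celsius: 341 - 273.15 = 67.8500°C.
Linearly onto the Réaumur scale: 0 + (67.8500 / 100) × (80 - 0) = 54.3°Ré.

54.3°Ré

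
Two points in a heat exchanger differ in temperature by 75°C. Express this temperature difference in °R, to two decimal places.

An interval of 1°C corresponds to 1.8°R.
75 × 1.8 = 135.00.

135.00°R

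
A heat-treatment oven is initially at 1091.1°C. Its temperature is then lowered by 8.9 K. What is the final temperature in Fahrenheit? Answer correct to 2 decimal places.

The 8.9 K change is an interval; Kelvin and Celsius degrees are the same size, so ΔC = -8.9°C.
Final Celsius temperature: 1091.1000 - 8.9000 = 1082.2000°C.
In Fahrenheit: 1082.2000 × 1.8 + 32 = 1979.96°F.

1979.96°F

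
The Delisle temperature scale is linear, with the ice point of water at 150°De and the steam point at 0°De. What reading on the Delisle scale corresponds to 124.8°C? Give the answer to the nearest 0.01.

Linearly onto the Delisle scale: 150 + (124.8000 / 100) × (0 - 150) = -37.20°De.

-37.20°De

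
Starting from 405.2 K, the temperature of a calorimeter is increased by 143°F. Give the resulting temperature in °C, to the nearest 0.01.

Initial temperature in Celsius: 405.2 - 273.15 = 132.0500°C.
The 143°F change is an interval, so only the factor 5/9 applies: +143 × 5/9 = +79.4444°C.
Final Celsius temperature: 132.0500 + 79.4444 = 211.4944°C.

211.49°C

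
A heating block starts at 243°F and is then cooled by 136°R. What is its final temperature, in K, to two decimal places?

314.82 K

Initial temperature in Celsius: (243 - 32) × 5/9 = 117.2222°C.
The 136°R change is an interval, so only the factor 5/9 applies: -136 × 5/9 = -75.5556°C.
Final Celsius temperature: 117.2222 - 75.5556 = 41.6667°C.
In kelvin: 41.6667 + 273.15 = 314.82 K.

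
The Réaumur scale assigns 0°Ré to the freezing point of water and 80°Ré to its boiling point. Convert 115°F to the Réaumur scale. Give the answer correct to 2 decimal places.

First in Celsius: (115 - 32) × 5/9 = 46.1111°C.
Linearly onto the Réaumur scale: 0 + (46.1111 / 100) × (80 - 0) = 36.89°Ré.

36.89°Ré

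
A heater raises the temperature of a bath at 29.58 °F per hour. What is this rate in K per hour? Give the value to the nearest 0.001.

16.433 K/hour

The quantity depends on a temperature interval, so only the ratio of degree sizes applies; the offset between the scales is irrelevant.
A change of 1°F is a change of 5/9 K, so 29.58 × 5/9 = 16.433.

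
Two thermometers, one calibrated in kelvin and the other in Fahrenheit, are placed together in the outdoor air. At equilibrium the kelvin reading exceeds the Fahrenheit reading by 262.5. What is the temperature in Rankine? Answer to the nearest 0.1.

443.6°R

Let x be the kelvin reading; then the Fahrenheit reading is 1.8·x - 459.67.
(1.8·x - 459.67) - x = -262.5  ⇒  (0.8)·x = 197.17  ⇒  x = 246.4625 K.
In Celsius: 246.4625 - 273.15 = -26.6875°C.
In Rankine: -26.6875 × 1.8 + 491.67 = 443.6°R.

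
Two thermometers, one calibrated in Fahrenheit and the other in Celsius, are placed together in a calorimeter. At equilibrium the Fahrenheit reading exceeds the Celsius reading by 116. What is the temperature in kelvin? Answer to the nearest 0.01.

Let x be the Fahrenheit reading; then the Celsius reading is 5/9·x - 17.7778.
(5/9·x - 17.7778) - x = -116  ⇒  (-4/9)·x = -98.2222  ⇒  x = 221.0000°F.
In Celsius: (221 - 32) × 5/9 = 105.0000°C.
In kelvin: 105.0000 + 273.15 = 378.15 K.

378.15 K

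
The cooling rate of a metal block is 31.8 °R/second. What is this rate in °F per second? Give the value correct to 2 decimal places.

31.80 °F/second

The quantity depends on a temperature interval, so only the ratio of degree sizes applies; the offset between the scales is irrelevant.
A change of 1°R is a change of 1°F, so 31.8 × 1 = 31.80.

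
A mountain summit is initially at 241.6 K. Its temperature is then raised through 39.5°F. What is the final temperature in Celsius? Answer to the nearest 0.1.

Initial temperature in Celsius: 241.6 - 273.15 = -31.5500°C.
The 39.5°F change is an interval, so only the factor 5/9 applies: +39.5 × 5/9 = +21.9444°C.
Final Celsius temperature: -31.5500 + 21.9444 = -9.6056°C.

-9.6°C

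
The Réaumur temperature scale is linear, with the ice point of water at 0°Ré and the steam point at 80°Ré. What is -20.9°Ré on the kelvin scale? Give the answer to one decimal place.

247.0 K

Linear interpolation between the fixed points: C = (-20.9 - 0) × 100 / (80 - 0) = -26.1250°C.
Then -26.1250 + 273.15 = 247.0 K.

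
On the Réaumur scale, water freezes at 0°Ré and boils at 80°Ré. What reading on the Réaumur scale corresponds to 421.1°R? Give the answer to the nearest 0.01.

-31.36°Ré

First in Celsius: (421.1 - 491.67) × 5/9 = -39.2056°C.
Linearly onto the Réaumur scale: 0 + (-39.2056 / 100) × (80 - 0) = -31.36°Ré.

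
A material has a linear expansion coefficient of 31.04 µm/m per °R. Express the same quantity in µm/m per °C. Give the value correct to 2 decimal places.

Since only a temperature interval is involved, the additive offset between the scales drops out.
A change of 1°C is a change of 1.8°R, so per °C the value is 31.04 × 1.8 = 55.87.

55.87 µm/m per °C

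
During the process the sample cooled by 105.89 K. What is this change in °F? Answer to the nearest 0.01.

190.60°F

Only the scale ratio 1.8 matters for a change in temperature.
105.89 × 1.8 = 190.60.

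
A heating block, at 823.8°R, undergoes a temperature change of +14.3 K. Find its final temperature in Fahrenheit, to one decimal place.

389.9°F

Initial temperature in Celsius: (823.8 - 491.67) × 5/9 = 184.5167°C.
The 14.3 K change is an interval; Kelvin and Celsius degrees are the same size, so ΔC = +14.3°C.
Final Celsius temperature: 184.5167 + 14.3000 = 198.8167°C.
In Fahrenheit: 198.8167 × 1.8 + 32 = 389.9°F.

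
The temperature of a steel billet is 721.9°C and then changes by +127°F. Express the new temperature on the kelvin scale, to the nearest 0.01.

The 127°F change is an interval, so only the factor 5/9 applies: +127 × 5/9 = +70.5556°C.
Final Celsius temperature: 721.9000 + 70.5556 = 792.4556°C.
In kelvin: 792.4556 + 273.15 = 1065.61 K.

1065.61 K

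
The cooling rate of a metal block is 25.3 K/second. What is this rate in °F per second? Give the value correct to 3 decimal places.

45.540 °F/second

Since only a temperature interval is involved, the additive offset between the scales drops out.
A change of 1 K is a change of 1.8°F, so 25.3 × 1.8 = 45.540.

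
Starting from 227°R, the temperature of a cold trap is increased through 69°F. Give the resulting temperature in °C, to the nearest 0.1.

Initial temperature in Celsius: (227 - 491.67) × 5/9 = -147.0389°C.
The 69°F change is an interval, so only the factor 5/9 applies: +69 × 5/9 = +38.3333°C.
Final Celsius temperature: -147.0389 + 38.3333 = -108.7056°C.

-108.7°C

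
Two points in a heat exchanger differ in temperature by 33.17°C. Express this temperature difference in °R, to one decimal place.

59.7°R

Only the scale ratio 1.8 matters for a change in temperature.
33.17 × 1.8 = 59.7.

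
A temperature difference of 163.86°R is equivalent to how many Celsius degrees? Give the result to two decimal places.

91.03°C

Only the scale ratio 5/9 matters for a change in temperature.
163.86 × 5/9 = 91.03.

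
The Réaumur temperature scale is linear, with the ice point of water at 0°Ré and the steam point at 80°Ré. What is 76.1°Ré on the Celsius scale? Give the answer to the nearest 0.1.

Linear interpolation between the fixed points: C = (76.1 - 0) × 100 / (80 - 0) = 95.1250°C.

95.1°C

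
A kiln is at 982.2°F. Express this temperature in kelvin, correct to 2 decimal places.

801.04 K

In Celsius: (982.2 - 32) × 5/9 = 527.8889°C.
In kelvin: 527.8889 + 273.15 = 801.04 K.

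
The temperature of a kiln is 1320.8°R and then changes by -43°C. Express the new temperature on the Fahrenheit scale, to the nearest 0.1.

783.7°F

Initial temperature in Celsius: (1320.8 - 491.67) × 5/9 = 460.6278°C.
Final Celsius temperature: 460.6278 - 43.0000 = 417.6278°C.
In Fahrenheit: 417.6278 × 1.8 + 32 = 783.7°F.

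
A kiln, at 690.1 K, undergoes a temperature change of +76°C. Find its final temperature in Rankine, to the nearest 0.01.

Initial temperature in Celsius: 690.1 - 273.15 = 416.9500°C.
Final Celsius temperature: 416.9500 + 76.0000 = 492.9500°C.
In Rankine: 492.9500 × 1.8 + 491.67 = 1378.98°R.

1378.98°R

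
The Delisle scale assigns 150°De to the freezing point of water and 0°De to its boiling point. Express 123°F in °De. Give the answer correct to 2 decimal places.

First in Celsius: (123 - 32) × 5/9 = 50.5556°C.
Linearly onto the Delisle scale: 150 + (50.5556 / 100) × (0 - 150) = 74.17°De.

74.17°De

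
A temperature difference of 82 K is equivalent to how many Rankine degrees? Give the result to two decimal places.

Only the scale ratio 1.8 matters for a change in temperature.
82 × 1.8 = 147.60.

147.60°R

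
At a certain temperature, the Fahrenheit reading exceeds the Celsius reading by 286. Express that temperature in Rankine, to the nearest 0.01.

Let x be the Celsius reading; then the Fahrenheit reading is 1.8·x + 32.
(1.8·x + 32) - x = 286  ⇒  (0.8)·x = 254  ⇒  x = 317.5000°C.
In Rankine: 317.5000 × 1.8 + 491.67 = 1063.17°R.

1063.17°R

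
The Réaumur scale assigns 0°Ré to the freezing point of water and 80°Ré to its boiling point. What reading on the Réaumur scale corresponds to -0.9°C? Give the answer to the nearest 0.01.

Linearly onto the Réaumur scale: 0 + (-0.9000 / 100) × (80 - 0) = -0.72°Ré.

-0.72°Ré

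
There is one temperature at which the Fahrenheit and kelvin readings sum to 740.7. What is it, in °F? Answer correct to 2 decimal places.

Let F be the Fahrenheit reading. The kelvin reading is K = 5/9·F + 255.372.
Require F + K = 740.7: (14/9)·F + 255.372 = 740.7.
F = (740.7 - 255.372) / (14/9) = 312.00.

312.00°F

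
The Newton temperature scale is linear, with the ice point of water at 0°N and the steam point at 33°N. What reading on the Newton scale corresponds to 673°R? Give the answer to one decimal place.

33.2°N

First in Celsius: (673 - 491.67) × 5/9 = 100.7389°C.
Linearly onto the Newton scale: 0 + (100.7389 / 100) × (33 - 0) = 33.2°N.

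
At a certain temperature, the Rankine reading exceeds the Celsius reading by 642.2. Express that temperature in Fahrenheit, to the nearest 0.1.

370.7°F

Let x be the Celsius reading; then the Rankine reading is 1.8·x + 491.67.
(1.8·x + 491.67) - x = 642.2  ⇒  (0.8)·x = 150.53  ⇒  x = 188.1625°C.
In Fahrenheit: 188.1625 × 1.8 + 32 = 370.7°F.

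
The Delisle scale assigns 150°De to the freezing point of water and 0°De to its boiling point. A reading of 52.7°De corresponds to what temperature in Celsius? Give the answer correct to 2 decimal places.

64.87°C

Linear interpolation between the fixed points: C = (52.7 - 150) × 100 / (0 - 150) = 64.8667°C.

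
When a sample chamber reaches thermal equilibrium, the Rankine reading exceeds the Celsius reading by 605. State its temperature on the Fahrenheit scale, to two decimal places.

Let x be the Celsius reading; then the Rankine reading is 1.8·x + 491.67.
(1.8·x + 491.67) - x = 605  ⇒  (0.8)·x = 113.33  ⇒  x = 141.6625°C.
In Fahrenheit: 141.6625 × 1.8 + 32 = 286.99°F.

286.99°F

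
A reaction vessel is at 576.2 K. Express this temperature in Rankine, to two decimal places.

1037.16°R

In Celsius: 576.2 - 273.15 = 303.0500°C.
In Rankine: 303.0500 × 1.8 + 491.67 = 1037.16°R.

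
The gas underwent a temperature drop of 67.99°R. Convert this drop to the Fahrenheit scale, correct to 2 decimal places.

Rankine and Fahrenheit degrees are the same size, so the interval is unchanged: 67.99.

67.99°F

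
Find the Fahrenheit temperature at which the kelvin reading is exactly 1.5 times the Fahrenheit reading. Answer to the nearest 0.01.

Let F be the Fahrenheit reading. The kelvin reading is K = 5/9·F + 255.372.
Require K = 1.5·F: 5/9·F + 255.372 = 1.5·F.
(-17/18)·F = -255.372  ⇒  F = 270.39.

270.39°F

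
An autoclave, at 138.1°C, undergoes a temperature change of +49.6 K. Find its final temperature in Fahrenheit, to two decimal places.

369.86°F

The 49.6 K change is an interval; Kelvin and Celsius degrees are the same size, so ΔC = +49.6°C.
Final Celsius temperature: 138.1000 + 49.6000 = 187.7000°C.
In Fahrenheit: 187.7000 × 1.8 + 32 = 369.86°F.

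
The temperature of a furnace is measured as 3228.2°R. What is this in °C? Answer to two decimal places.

In Celsius: (3228.2 - 491.67) × 5/9 = 1520.2944°C.

1520.29°C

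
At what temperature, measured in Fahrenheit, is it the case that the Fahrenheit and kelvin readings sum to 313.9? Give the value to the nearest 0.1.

37.6°F

Let F be the Fahrenheit reading. The kelvin reading is K = 5/9·F + 255.372.
Require F + K = 313.9: (14/9)·F + 255.372 = 313.9.
F = (313.9 - 255.372) / (14/9) = 37.6.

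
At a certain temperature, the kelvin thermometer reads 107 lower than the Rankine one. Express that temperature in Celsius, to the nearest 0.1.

Let x be the Rankine reading; then the kelvin reading is 5/9·x.
(5/9·x) - x = -107  ⇒  (-4/9)·x = -107  ⇒  x = 240.7500°R.
In Celsius: (240.75 - 491.67) × 5/9 = -139.4°C.

-139.4°C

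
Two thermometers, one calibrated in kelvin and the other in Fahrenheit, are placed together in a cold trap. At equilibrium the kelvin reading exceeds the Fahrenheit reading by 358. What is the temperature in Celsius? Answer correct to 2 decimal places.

-146.06°C

Let x be the kelvin reading; then the Fahrenheit reading is 1.8·x - 459.67.
(1.8·x - 459.67) - x = -358  ⇒  (0.8)·x = 101.67  ⇒  x = 127.0875 K.
In Celsius: 127.0875 - 273.15 = -146.06°C.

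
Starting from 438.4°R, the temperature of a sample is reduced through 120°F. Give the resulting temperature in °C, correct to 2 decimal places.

-96.26°C

Initial temperature in Celsius: (438.4 - 491.67) × 5/9 = -29.5944°C.
The 120°F change is an interval, so only the factor 5/9 applies: -120 × 5/9 = -66.6667°C.
Final Celsius temperature: -29.5944 - 66.6667 = -96.2611°C.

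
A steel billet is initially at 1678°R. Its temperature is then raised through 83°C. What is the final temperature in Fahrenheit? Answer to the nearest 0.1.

Initial temperature in Celsius: (1678 - 491.67) × 5/9 = 659.0722°C.
Final Celsius temperature: 659.0722 + 83.0000 = 742.0722°C.
In Fahrenheit: 742.0722 × 1.8 + 32 = 1367.7°F.

1367.7°F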